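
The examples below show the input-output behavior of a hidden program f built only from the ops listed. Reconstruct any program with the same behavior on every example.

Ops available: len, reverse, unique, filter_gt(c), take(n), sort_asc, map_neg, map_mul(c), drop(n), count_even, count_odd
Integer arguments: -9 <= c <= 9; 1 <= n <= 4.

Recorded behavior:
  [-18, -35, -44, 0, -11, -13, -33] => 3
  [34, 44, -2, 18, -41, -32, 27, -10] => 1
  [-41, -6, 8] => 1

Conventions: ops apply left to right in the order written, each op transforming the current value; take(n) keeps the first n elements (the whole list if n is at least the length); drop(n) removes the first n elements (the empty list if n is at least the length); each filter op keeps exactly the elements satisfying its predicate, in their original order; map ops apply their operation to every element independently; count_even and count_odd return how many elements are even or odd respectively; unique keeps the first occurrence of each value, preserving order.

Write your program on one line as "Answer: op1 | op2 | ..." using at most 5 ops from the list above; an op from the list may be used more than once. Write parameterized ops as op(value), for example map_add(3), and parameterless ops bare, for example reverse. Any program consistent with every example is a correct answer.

map_mul(-9) | sort_asc | filter_gt(3) | take(4) | count_odd

Check, running the answer program on each example:
  [-18, -35, -44, 0, -11, -13, -33] -> [162, 315, 396, 0, 99, 117, 297] -> [0, 99, 117, 162, 297, 315, 396] -> [99, 117, 162, 297, 315, 396] -> [99, 117, 162, 297] -> 3
  [34, 44, -2, 18, -41, -32, 27, -10] -> [-306, -396, 18, -162, 369, 288, -243, 90] -> [-396, -306, -243, -162, 18, 90, 288, 369] -> [18, 90, 288, 369] -> [18, 90, 288, 369] -> 1
  [-41, -6, 8] -> [369, 54, -72] -> [-72, 54, 369] -> [54, 369] -> [54, 369] -> 1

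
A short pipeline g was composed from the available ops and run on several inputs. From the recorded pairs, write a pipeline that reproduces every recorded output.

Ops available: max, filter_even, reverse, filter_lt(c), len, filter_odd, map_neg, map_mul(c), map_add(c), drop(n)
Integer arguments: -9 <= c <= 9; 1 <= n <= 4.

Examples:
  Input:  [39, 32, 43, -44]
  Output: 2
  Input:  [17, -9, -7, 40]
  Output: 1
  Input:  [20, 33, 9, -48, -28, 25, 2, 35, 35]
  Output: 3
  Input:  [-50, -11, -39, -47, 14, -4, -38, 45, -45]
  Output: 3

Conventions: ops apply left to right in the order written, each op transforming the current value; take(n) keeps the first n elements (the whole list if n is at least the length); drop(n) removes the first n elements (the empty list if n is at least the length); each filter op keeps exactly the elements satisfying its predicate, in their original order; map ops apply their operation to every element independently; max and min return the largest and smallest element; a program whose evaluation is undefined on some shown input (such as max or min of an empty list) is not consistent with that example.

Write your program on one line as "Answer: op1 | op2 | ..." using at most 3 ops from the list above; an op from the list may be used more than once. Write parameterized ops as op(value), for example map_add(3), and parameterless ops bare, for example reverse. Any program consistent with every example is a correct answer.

drop(1) | filter_even | len

Check, running the answer program on each example:
  [39, 32, 43, -44] -> [32, 43, -44] -> [32, -44] -> 2
  [17, -9, -7, 40] -> [-9, -7, 40] -> [40] -> 1
  [20, 33, 9, -48, -28, 25, 2, 35, 35] -> [33, 9, -48, -28, 25, 2, 35, 35] -> [-48, -28, 2] -> 3
  [-50, -11, -39, -47, 14, -4, -38, 45, -45] -> [-11, -39, -47, 14, -4, -38, 45, -45] -> [14, -4, -38] -> 3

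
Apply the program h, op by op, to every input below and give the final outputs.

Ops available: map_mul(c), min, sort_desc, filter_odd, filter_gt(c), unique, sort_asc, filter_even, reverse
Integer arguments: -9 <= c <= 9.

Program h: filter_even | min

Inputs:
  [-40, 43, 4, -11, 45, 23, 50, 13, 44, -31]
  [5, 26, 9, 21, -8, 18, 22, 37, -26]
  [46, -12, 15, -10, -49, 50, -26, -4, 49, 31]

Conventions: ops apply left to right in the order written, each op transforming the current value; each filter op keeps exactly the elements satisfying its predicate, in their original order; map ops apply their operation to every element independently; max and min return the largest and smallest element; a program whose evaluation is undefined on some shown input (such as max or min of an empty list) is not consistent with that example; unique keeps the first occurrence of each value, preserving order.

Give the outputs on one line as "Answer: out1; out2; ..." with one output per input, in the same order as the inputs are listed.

-40; -26; -26

Execution, op by op:
  [-40, 43, 4, -11, 45, 23, 50, 13, 44, -31] -> [-40, 4, 50, 44] -> -40
  [5, 26, 9, 21, -8, 18, 22, 37, -26] -> [26, -8, 18, 22, -26] -> -26
  [46, -12, 15, -10, -49, 50, -26, -4, 49, 31] -> [46, -12, -10, 50, -26, -4] -> -26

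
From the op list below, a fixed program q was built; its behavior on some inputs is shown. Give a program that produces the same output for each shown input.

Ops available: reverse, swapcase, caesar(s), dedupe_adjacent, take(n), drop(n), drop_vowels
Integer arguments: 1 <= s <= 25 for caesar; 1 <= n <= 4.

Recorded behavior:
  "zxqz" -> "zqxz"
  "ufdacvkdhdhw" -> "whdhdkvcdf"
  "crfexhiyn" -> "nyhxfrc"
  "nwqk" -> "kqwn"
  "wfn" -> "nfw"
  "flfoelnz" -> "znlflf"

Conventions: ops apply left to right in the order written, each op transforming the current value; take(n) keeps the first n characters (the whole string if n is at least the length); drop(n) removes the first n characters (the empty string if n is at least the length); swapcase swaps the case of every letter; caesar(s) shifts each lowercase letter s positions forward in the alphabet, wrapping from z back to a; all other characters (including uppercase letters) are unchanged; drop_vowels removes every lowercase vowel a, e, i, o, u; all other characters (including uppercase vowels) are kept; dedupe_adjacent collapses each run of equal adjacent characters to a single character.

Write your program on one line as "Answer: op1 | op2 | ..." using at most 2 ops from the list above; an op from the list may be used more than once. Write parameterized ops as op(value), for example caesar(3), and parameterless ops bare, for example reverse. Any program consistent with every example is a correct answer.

drop_vowels | reverse

Check, running the answer program on each example:
  "zxqz" -> "zxqz" -> "zqxz"
  "ufdacvkdhdhw" -> "fdcvkdhdhw" -> "whdhdkvcdf"
  "crfexhiyn" -> "crfxhyn" -> "nyhxfrc"
  "nwqk" -> "nwqk" -> "kqwn"
  "wfn" -> "wfn" -> "nfw"
  "flfoelnz" -> "flflnz" -> "znlflf"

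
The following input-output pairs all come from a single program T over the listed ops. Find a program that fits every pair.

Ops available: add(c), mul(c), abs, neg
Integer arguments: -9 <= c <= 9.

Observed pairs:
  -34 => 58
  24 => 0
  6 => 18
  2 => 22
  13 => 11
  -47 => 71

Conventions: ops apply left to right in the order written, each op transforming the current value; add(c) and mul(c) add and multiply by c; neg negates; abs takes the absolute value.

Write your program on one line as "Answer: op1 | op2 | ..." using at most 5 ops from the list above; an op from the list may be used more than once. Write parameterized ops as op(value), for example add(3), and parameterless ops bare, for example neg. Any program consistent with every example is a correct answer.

add(-1) | neg | add(7) | add(9) | add(7)

Check, running the answer program on each example:
  -34 -> -35 -> 35 -> 42 -> 51 -> 58
  24 -> 23 -> -23 -> -16 -> -7 -> 0
  6 -> 5 -> -5 -> 2 -> 11 -> 18
  2 -> 1 -> -1 -> 6 -> 15 -> 22
  13 -> 12 -> -12 -> -5 -> 4 -> 11
  -47 -> -48 -> 48 -> 55 -> 64 -> 71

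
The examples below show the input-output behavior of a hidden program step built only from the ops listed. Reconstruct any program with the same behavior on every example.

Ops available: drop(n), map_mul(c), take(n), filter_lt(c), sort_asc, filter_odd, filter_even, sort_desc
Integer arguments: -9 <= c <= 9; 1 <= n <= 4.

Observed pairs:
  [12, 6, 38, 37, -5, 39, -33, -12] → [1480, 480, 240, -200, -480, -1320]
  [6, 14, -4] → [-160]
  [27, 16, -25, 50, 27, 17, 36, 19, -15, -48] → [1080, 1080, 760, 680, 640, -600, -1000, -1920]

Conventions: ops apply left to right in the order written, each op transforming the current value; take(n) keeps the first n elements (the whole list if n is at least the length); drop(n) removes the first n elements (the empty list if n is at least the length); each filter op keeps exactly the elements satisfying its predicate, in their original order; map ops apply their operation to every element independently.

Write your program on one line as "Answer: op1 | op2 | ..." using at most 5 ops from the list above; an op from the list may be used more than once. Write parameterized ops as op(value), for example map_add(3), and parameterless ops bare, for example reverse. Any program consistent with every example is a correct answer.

sort_desc | map_mul(8) | drop(2) | map_mul(5)

Check, running the answer program on each example:
  [12, 6, 38, 37, -5, 39, -33, -12] -> [39, 38, 37, 12, 6, -5, -12, -33] -> [312, 304, 296, 96, 48, -40, -96, -264] -> [296, 96, 48, -40, -96, -264] -> [1480, 480, 240, -200, -480, -1320]
  [6, 14, -4] -> [14, 6, -4] -> [112, 48, -32] -> [-32] -> [-160]
  [27, 16, -25, 50, 27, 17, 36, 19, -15, -48] -> [50, 36, 27, 27, 19, 17, 16, -15, -25, -48] -> [400, 288, 216, 216, 152, 136, 128, -120, -200, -384] -> [216, 216, 152, 136, 128, -120, -200, -384] -> [1080, 1080, 760, 680, 640, -600, -1000, -1920]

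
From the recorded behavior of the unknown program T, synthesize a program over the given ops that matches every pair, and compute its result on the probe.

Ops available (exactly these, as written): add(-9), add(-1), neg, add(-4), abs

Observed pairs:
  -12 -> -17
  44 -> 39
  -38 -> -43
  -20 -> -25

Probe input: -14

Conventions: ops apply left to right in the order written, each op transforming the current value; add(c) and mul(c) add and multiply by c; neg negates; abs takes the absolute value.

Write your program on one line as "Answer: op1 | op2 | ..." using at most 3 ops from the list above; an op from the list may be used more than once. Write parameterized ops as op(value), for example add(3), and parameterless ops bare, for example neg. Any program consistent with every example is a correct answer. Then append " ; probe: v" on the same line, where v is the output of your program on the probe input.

add(-4) | add(-1) ; probe: -19

Check, running the answer program on each example:
  -12 -> -16 -> -17
  44 -> 40 -> 39
  -38 -> -42 -> -43
  -20 -> -24 -> -25
  probe: -14 -> -18 -> -19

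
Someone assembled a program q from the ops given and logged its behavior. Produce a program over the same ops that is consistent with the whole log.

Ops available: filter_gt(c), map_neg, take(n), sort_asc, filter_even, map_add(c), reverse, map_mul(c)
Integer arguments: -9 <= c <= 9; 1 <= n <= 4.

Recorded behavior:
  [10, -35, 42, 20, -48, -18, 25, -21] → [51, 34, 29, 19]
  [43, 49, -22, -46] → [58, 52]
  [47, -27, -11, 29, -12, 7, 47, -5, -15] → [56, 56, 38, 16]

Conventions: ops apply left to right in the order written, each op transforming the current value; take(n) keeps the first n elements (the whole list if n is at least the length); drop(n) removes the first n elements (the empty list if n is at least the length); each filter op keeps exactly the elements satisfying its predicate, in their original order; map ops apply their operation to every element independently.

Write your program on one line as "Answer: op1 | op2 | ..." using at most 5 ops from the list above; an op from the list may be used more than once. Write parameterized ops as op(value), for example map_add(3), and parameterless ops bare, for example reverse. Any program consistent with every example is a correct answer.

sort_asc | map_add(9) | filter_gt(6) | reverse

Check, running the answer program on each example:
  [10, -35, 42, 20, -48, -18, 25, -21] -> [-48, -35, -21, -18, 10, 20, 25, 42] -> [-39, -26, -12, -9, 19, 29, 34, 51] -> [19, 29, 34, 51] -> [51, 34, 29, 19]
  [43, 49, -22, -46] -> [-46, -22, 43, 49] -> [-37, -13, 52, 58] -> [52, 58] -> [58, 52]
  [47, -27, -11, 29, -12, 7, 47, -5, -15] -> [-27, -15, -12, -11, -5, 7, 29, 47, 47] -> [-18, -6, -3, -2, 4, 16, 38, 56, 56] -> [16, 38, 56, 56] -> [56, 56, 38, 16]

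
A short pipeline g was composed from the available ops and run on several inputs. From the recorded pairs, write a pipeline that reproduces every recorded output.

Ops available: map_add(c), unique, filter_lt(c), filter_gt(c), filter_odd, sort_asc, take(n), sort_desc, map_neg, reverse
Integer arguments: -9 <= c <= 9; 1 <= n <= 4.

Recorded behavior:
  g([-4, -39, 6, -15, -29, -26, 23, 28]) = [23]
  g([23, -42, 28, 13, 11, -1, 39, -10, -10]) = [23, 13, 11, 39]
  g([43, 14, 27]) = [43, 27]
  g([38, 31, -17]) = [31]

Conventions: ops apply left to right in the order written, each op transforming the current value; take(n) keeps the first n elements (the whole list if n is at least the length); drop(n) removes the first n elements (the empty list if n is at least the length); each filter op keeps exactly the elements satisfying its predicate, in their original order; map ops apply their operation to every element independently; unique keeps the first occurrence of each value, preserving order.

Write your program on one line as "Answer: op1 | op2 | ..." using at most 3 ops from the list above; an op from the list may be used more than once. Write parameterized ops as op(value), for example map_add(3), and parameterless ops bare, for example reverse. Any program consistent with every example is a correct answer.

filter_gt(6) | filter_odd

Check, running the answer program on each example:
  [-4, -39, 6, -15, -29, -26, 23, 28] -> [23, 28] -> [23]
  [23, -42, 28, 13, 11, -1, 39, -10, -10] -> [23, 28, 13, 11, 39] -> [23, 13, 11, 39]
  [43, 14, 27] -> [43, 14, 27] -> [43, 27]
  [38, 31, -17] -> [38, 31] -> [31]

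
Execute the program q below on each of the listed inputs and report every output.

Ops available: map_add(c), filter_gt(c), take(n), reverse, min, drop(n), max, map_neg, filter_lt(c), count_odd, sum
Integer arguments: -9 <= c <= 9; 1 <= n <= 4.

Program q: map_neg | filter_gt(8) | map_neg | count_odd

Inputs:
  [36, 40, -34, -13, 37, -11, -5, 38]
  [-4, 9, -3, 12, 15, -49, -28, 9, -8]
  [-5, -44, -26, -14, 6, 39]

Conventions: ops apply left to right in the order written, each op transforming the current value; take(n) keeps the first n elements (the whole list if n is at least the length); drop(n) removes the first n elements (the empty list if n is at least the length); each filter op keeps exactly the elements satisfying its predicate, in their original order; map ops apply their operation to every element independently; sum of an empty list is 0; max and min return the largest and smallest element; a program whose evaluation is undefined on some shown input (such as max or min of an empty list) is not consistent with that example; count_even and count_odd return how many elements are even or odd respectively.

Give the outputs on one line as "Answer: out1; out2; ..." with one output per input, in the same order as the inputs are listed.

2; 1; 0

Execution, op by op:
  [36, 40, -34, -13, 37, -11, -5, 38] -> [-36, -40, 34, 13, -37, 11, 5, -38] -> [34, 13, 11] -> [-34, -13, -11] -> 2
  [-4, 9, -3, 12, 15, -49, -28, 9, -8] -> [4, -9, 3, -12, -15, 49, 28, -9, 8] -> [49, 28] -> [-49, -28] -> 1
  [-5, -44, -26, -14, 6, 39] -> [5, 44, 26, 14, -6, -39] -> [44, 26, 14] -> [-44, -26, -14] -> 0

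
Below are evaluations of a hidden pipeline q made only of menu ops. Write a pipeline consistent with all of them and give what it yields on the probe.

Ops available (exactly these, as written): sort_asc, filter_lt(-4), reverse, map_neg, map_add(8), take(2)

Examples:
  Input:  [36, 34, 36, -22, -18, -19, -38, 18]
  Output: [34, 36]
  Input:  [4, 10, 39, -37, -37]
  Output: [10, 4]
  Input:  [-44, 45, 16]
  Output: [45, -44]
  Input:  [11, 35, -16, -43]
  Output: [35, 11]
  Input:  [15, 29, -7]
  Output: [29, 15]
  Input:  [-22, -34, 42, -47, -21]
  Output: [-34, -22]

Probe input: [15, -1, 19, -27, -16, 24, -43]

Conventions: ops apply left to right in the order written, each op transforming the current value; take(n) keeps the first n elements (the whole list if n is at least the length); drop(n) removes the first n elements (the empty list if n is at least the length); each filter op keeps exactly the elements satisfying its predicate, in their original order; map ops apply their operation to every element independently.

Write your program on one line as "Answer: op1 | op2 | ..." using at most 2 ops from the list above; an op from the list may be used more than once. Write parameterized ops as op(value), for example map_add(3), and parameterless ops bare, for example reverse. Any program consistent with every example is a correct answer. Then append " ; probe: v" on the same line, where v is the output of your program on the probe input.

take(2) | reverse ; probe: [-1, 15]

Check, running the answer program on each example:
  [36, 34, 36, -22, -18, -19, -38, 18] -> [36, 34] -> [34, 36]
  [4, 10, 39, -37, -37] -> [4, 10] -> [10, 4]
  [-44, 45, 16] -> [-44, 45] -> [45, -44]
  [11, 35, -16, -43] -> [11, 35] -> [35, 11]
  [15, 29, -7] -> [15, 29] -> [29, 15]
  [-22, -34, 42, -47, -21] -> [-22, -34] -> [-34, -22]
  probe: [15, -1, 19, -27, -16, 24, -43] -> [15, -1] -> [-1, 15]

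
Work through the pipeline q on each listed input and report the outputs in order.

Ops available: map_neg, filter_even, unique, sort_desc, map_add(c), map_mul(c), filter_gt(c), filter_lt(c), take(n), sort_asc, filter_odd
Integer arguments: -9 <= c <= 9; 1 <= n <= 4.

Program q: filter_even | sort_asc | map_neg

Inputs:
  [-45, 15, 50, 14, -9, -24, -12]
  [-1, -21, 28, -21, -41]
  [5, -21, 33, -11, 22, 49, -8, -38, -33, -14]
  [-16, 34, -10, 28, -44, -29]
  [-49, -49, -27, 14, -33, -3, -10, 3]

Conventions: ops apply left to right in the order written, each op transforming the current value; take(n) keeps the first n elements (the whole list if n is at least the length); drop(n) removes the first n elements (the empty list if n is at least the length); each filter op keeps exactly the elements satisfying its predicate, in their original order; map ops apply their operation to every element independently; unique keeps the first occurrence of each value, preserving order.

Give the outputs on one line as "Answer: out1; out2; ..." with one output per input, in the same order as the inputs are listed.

[24, 12, -14, -50]; [-28]; [38, 14, 8, -22]; [44, 16, 10, -28, -34]; [10, -14]

Execution, op by op:
  [-45, 15, 50, 14, -9, -24, -12] -> [50, 14, -24, -12] -> [-24, -12, 14, 50] -> [24, 12, -14, -50]
  [-1, -21, 28, -21, -41] -> [28] -> [28] -> [-28]
  [5, -21, 33, -11, 22, 49, -8, -38, -33, -14] -> [22, -8, -38, -14] -> [-38, -14, -8, 22] -> [38, 14, 8, -22]
  [-16, 34, -10, 28, -44, -29] -> [-16, 34, -10, 28, -44] -> [-44, -16, -10, 28, 34] -> [44, 16, 10, -28, -34]
  [-49, -49, -27, 14, -33, -3, -10, 3] -> [14, -10] -> [-10, 14] -> [10, -14]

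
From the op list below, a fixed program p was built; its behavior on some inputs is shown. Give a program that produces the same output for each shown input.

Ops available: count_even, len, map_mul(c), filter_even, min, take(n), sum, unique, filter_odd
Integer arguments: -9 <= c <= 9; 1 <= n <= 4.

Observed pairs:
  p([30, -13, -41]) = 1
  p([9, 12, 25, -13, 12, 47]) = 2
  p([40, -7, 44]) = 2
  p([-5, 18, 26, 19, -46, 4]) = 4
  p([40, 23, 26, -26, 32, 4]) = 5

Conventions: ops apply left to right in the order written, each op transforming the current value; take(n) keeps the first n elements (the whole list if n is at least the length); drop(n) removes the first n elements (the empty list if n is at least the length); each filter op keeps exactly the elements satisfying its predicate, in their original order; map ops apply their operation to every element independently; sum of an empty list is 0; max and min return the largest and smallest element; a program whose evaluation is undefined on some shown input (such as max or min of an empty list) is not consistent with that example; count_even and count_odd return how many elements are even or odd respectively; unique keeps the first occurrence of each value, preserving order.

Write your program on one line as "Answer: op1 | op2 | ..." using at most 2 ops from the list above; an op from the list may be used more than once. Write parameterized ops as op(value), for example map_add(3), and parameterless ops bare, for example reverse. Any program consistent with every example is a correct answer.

filter_even | len

Check, running the answer program on each example:
  [30, -13, -41] -> [30] -> 1
  [9, 12, 25, -13, 12, 47] -> [12, 12] -> 2
  [40, -7, 44] -> [40, 44] -> 2
  [-5, 18, 26, 19, -46, 4] -> [18, 26, -46, 4] -> 4
  [40, 23, 26, -26, 32, 4] -> [40, 26, -26, 32, 4] -> 5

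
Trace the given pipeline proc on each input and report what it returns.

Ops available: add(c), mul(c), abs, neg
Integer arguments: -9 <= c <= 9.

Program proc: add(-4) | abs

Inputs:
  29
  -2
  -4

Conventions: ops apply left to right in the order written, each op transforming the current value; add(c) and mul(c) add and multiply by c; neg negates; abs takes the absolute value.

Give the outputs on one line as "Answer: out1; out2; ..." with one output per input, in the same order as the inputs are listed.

25; 6; 8

Execution, op by op:
  29 -> 25 -> 25
  -2 -> -6 -> 6
  -4 -> -8 -> 8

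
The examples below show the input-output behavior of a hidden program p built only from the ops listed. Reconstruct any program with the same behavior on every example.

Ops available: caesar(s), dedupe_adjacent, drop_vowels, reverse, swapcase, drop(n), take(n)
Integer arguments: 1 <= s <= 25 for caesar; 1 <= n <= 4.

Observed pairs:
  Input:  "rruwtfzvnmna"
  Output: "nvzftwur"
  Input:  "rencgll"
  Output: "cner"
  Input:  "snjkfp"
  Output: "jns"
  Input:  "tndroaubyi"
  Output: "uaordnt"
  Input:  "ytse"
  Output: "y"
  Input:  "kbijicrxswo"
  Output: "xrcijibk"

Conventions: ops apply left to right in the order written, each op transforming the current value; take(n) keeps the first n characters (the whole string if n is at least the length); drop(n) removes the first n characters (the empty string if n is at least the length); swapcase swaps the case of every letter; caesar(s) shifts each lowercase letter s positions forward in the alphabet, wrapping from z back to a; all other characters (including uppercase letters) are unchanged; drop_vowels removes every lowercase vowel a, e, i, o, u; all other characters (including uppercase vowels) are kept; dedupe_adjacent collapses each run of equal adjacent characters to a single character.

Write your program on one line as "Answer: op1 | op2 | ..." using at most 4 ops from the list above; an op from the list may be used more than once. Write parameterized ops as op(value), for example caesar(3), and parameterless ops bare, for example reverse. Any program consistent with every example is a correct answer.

reverse | drop(3) | dedupe_adjacent

Check, running the answer program on each example:
  "rruwtfzvnmna" -> "anmnvzftwurr" -> "nvzftwurr" -> "nvzftwur"
  "rencgll" -> "llgcner" -> "cner" -> "cner"
  "snjkfp" -> "pfkjns" -> "jns" -> "jns"
  "tndroaubyi" -> "iybuaordnt" -> "uaordnt" -> "uaordnt"
  "ytse" -> "esty" -> "y" -> "y"
  "kbijicrxswo" -> "owsxrcijibk" -> "xrcijibk" -> "xrcijibk"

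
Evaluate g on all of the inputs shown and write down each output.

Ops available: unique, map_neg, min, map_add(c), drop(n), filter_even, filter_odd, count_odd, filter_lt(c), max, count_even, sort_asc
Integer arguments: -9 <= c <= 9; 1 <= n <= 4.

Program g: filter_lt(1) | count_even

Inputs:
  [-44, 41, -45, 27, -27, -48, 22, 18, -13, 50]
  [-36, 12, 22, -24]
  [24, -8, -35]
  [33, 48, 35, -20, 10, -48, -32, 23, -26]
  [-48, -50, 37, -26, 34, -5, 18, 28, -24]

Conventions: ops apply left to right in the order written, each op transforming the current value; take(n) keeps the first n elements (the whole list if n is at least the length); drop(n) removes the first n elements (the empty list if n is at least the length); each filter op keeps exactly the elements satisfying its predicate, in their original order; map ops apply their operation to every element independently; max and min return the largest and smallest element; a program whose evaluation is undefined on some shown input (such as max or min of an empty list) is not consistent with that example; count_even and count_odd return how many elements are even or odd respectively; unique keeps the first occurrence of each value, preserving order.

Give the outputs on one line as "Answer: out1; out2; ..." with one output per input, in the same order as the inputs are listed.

2; 2; 1; 4; 4

Execution, op by op:
  [-44, 41, -45, 27, -27, -48, 22, 18, -13, 50] -> [-44, -45, -27, -48, -13] -> 2
  [-36, 12, 22, -24] -> [-36, -24] -> 2
  [24, -8, -35] -> [-8, -35] -> 1
  [33, 48, 35, -20, 10, -48, -32, 23, -26] -> [-20, -48, -32, -26] -> 4
  [-48, -50, 37, -26, 34, -5, 18, 28, -24] -> [-48, -50, -26, -5, -24] -> 4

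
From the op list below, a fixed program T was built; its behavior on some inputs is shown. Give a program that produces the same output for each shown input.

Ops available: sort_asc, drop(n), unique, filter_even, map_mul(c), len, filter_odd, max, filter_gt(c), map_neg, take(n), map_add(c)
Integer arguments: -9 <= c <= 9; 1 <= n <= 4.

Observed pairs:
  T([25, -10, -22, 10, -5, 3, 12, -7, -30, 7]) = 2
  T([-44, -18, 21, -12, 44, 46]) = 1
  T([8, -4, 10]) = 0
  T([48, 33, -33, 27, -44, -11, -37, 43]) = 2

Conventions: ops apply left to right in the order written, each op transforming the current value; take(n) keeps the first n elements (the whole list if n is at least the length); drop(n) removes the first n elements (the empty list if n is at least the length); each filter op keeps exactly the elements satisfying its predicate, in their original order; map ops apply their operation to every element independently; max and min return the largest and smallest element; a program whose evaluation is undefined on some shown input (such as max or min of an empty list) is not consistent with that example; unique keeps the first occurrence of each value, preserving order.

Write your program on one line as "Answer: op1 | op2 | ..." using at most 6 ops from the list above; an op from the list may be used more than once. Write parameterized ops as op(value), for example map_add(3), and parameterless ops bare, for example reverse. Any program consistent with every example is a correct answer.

filter_odd | map_mul(-6) | map_add(-2) | take(2) | len

Check, running the answer program on each example:
  [25, -10, -22, 10, -5, 3, 12, -7, -30, 7] -> [25, -5, 3, -7, 7] -> [-150, 30, -18, 42, -42] -> [-152, 28, -20, 40, -44] -> [-152, 28] -> 2
  [-44, -18, 21, -12, 44, 46] -> [21] -> [-126] -> [-128] -> [-128] -> 1
  [8, -4, 10] -> [] -> [] -> [] -> [] -> 0
  [48, 33, -33, 27, -44, -11, -37, 43] -> [33, -33, 27, -11, -37, 43] -> [-198, 198, -162, 66, 222, -258] -> [-200, 196, -164, 64, 220, -260] -> [-200, 196] -> 2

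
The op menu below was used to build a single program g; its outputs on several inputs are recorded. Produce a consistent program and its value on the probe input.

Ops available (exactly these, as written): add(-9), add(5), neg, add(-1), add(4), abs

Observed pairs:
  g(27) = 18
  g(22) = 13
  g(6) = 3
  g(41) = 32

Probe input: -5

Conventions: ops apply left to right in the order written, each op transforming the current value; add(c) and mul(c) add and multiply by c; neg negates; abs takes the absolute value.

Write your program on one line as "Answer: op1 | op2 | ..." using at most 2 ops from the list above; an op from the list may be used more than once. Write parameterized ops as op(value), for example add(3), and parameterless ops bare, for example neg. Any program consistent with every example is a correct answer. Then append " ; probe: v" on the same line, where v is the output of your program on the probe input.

add(-9) | abs ; probe: 14

Check, running the answer program on each example:
  27 -> 18 -> 18
  22 -> 13 -> 13
  6 -> -3 -> 3
  41 -> 32 -> 32
  probe: -5 -> -14 -> 14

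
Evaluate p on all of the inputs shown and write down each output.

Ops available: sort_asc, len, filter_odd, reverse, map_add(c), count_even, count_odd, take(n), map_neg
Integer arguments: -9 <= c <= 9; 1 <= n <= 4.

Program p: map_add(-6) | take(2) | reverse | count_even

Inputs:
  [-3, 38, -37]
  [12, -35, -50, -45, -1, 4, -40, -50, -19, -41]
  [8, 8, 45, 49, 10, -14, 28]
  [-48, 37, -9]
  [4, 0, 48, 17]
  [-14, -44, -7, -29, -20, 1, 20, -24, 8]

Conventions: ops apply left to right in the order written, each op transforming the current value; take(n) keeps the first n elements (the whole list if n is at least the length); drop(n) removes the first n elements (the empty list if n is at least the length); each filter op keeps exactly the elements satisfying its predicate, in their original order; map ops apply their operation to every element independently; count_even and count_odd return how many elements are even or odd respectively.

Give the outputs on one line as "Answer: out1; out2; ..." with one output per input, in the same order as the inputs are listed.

1; 1; 2; 1; 2; 2

Execution, op by op:
  [-3, 38, -37] -> [-9, 32, -43] -> [-9, 32] -> [32, -9] -> 1
  [12, -35, -50, -45, -1, 4, -40, -50, -19, -41] -> [6, -41, -56, -51, -7, -2, -46, -56, -25, -47] -> [6, -41] -> [-41, 6] -> 1
  [8, 8, 45, 49, 10, -14, 28] -> [2, 2, 39, 43, 4, -20, 22] -> [2, 2] -> [2, 2] -> 2
  [-48, 37, -9] -> [-54, 31, -15] -> [-54, 31] -> [31, -54] -> 1
  [4, 0, 48, 17] -> [-2, -6, 42, 11] -> [-2, -6] -> [-6, -2] -> 2
  [-14, -44, -7, -29, -20, 1, 20, -24, 8] -> [-20, -50, -13, -35, -26, -5, 14, -30, 2] -> [-20, -50] -> [-50, -20] -> 2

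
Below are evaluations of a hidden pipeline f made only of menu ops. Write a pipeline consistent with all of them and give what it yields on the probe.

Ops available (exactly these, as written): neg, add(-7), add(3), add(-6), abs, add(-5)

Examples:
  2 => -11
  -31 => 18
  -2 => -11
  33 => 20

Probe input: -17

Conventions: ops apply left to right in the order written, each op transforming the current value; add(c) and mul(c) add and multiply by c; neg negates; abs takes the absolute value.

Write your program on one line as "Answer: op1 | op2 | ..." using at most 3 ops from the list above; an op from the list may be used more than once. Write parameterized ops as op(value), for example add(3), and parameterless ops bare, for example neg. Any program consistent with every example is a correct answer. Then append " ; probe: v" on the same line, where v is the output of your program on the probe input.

abs | add(-6) | add(-7) ; probe: 4

Check, running the answer program on each example:
  2 -> 2 -> -4 -> -11
  -31 -> 31 -> 25 -> 18
  -2 -> 2 -> -4 -> -11
  33 -> 33 -> 27 -> 20
  probe: -17 -> 17 -> 11 -> 4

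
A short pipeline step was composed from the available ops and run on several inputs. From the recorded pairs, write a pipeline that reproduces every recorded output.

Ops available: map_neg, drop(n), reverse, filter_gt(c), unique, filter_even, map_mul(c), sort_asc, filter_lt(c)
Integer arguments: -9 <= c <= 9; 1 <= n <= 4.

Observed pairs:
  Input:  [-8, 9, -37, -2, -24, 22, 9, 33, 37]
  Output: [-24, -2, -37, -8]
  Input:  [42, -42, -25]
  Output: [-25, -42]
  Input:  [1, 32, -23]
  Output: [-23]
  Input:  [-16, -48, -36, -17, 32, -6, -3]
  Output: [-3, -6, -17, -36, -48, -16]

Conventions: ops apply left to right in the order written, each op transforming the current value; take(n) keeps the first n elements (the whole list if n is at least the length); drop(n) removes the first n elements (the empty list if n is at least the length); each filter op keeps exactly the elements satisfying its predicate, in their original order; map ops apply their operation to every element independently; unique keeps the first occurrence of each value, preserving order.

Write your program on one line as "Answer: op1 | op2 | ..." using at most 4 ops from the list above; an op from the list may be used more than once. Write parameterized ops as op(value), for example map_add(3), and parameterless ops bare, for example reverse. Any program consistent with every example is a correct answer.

reverse | filter_lt(7) | filter_lt(-1)

Check, running the answer program on each example:
  [-8, 9, -37, -2, -24, 22, 9, 33, 37] -> [37, 33, 9, 22, -24, -2, -37, 9, -8] -> [-24, -2, -37, -8] -> [-24, -2, -37, -8]
  [42, -42, -25] -> [-25, -42, 42] -> [-25, -42] -> [-25, -42]
  [1, 32, -23] -> [-23, 32, 1] -> [-23, 1] -> [-23]
  [-16, -48, -36, -17, 32, -6, -3] -> [-3, -6, 32, -17, -36, -48, -16] -> [-3, -6, -17, -36, -48, -16] -> [-3, -6, -17, -36, -48, -16]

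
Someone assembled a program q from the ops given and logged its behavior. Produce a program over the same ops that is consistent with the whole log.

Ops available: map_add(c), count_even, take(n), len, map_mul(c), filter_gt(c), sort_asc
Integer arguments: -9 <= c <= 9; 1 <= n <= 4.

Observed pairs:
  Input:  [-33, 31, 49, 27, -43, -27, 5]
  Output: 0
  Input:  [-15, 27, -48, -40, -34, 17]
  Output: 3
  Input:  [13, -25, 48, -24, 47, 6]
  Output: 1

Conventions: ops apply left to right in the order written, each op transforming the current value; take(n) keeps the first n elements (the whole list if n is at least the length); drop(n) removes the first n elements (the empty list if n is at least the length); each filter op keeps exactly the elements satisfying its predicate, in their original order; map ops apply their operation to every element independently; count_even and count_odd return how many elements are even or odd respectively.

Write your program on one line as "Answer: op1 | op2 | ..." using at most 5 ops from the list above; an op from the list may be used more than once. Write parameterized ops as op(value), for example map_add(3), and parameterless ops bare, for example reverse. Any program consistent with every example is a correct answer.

map_mul(7) | map_mul(-7) | filter_gt(0) | count_even

Check, running the answer program on each example:
  [-33, 31, 49, 27, -43, -27, 5] -> [-231, 217, 343, 189, -301, -189, 35] -> [1617, -1519, -2401, -1323, 2107, 1323, -245] -> [1617, 2107, 1323] -> 0
  [-15, 27, -48, -40, -34, 17] -> [-105, 189, -336, -280, -238, 119] -> [735, -1323, 2352, 1960, 1666, -833] -> [735, 2352, 1960, 1666] -> 3
  [13, -25, 48, -24, 47, 6] -> [91, -175, 336, -168, 329, 42] -> [-637, 1225, -2352, 1176, -2303, -294] -> [1225, 1176] -> 1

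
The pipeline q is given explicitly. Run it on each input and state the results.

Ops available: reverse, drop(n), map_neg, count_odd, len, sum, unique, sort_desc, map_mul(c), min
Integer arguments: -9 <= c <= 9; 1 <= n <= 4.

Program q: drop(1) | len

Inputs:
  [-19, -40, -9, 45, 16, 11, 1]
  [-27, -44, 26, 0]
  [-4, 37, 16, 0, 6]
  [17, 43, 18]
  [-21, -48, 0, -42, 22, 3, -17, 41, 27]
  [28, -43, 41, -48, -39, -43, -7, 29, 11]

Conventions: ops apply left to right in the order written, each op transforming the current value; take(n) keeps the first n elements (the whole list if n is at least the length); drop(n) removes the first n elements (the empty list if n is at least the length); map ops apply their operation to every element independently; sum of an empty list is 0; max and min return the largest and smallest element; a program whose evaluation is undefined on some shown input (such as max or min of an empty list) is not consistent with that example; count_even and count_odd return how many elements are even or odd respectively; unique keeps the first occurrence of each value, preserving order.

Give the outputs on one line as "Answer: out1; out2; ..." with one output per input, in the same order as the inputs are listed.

Execution, op by op:
  [-19, -40, -9, 45, 16, 11, 1] -> [-40, -9, 45, 16, 11, 1] -> 6
  [-27, -44, 26, 0] -> [-44, 26, 0] -> 3
  [-4, 37, 16, 0, 6] -> [37, 16, 0, 6] -> 4
  [17, 43, 18] -> [43, 18] -> 2
  [-21, -48, 0, -42, 22, 3, -17, 41, 27] -> [-48, 0, -42, 22, 3, -17, 41, 27] -> 8
  [28, -43, 41, -48, -39, -43, -7, 29, 11] -> [-43, 41, -48, -39, -43, -7, 29, 11] -> 8

6; 3; 4; 2; 8; 8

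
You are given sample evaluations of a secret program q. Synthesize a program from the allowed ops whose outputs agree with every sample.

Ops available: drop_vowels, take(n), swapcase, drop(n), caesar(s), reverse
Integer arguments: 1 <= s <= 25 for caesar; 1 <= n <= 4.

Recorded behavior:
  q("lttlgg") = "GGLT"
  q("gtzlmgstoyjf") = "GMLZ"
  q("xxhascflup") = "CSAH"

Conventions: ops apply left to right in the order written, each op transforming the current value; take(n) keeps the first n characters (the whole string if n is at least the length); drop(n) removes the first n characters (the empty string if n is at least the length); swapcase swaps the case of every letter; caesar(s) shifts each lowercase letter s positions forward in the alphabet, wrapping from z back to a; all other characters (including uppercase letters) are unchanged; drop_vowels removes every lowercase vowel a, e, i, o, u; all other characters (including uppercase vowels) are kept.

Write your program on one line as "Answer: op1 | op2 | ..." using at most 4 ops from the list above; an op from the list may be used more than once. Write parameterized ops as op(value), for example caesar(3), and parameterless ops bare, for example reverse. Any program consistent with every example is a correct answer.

drop(2) | take(4) | swapcase | reverse

Check, running the answer program on each example:
  "lttlgg" -> "tlgg" -> "tlgg" -> "TLGG" -> "GGLT"
  "gtzlmgstoyjf" -> "zlmgstoyjf" -> "zlmg" -> "ZLMG" -> "GMLZ"
  "xxhascflup" -> "hascflup" -> "hasc" -> "HASC" -> "CSAH"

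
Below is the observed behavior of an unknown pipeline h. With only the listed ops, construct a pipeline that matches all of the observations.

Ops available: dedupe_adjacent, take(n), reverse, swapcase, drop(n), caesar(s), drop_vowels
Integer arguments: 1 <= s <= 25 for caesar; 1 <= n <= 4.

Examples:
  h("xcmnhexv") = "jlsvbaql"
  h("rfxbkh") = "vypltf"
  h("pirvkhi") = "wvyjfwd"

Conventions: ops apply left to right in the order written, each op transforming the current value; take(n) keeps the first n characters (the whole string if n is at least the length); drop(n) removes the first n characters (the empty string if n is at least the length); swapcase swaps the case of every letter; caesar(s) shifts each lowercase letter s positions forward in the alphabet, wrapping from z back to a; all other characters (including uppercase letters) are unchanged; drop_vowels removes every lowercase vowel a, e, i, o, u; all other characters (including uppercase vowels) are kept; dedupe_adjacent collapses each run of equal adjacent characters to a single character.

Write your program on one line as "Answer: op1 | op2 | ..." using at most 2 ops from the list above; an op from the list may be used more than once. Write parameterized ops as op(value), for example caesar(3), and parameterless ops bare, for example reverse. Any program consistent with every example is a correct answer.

caesar(14) | reverse

Check, running the answer program on each example:
  "xcmnhexv" -> "lqabvslj" -> "jlsvbaql"
  "rfxbkh" -> "ftlpyv" -> "vypltf"
  "pirvkhi" -> "dwfjyvw" -> "wvyjfwd"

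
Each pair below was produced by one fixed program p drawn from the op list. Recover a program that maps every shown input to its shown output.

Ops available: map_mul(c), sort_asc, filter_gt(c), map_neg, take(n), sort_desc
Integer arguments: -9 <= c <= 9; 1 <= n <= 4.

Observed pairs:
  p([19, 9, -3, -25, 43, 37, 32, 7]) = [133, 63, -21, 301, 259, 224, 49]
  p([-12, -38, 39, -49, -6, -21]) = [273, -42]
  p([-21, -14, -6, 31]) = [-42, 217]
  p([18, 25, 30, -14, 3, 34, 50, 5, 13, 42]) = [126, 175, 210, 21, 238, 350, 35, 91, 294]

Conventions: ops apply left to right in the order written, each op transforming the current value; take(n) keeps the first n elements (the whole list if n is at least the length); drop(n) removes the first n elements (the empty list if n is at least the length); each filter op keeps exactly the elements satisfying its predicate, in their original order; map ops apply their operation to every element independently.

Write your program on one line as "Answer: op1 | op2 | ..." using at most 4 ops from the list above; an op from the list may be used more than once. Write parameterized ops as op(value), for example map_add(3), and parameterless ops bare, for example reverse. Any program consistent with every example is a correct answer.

filter_gt(-9) | map_neg | map_mul(-7)

Check, running the answer program on each example:
  [19, 9, -3, -25, 43, 37, 32, 7] -> [19, 9, -3, 43, 37, 32, 7] -> [-19, -9, 3, -43, -37, -32, -7] -> [133, 63, -21, 301, 259, 224, 49]
  [-12, -38, 39, -49, -6, -21] -> [39, -6] -> [-39, 6] -> [273, -42]
  [-21, -14, -6, 31] -> [-6, 31] -> [6, -31] -> [-42, 217]
  [18, 25, 30, -14, 3, 34, 50, 5, 13, 42] -> [18, 25, 30, 3, 34, 50, 5, 13, 42] -> [-18, -25, -30, -3, -34, -50, -5, -13, -42] -> [126, 175, 210, 21, 238, 350, 35, 91, 294]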